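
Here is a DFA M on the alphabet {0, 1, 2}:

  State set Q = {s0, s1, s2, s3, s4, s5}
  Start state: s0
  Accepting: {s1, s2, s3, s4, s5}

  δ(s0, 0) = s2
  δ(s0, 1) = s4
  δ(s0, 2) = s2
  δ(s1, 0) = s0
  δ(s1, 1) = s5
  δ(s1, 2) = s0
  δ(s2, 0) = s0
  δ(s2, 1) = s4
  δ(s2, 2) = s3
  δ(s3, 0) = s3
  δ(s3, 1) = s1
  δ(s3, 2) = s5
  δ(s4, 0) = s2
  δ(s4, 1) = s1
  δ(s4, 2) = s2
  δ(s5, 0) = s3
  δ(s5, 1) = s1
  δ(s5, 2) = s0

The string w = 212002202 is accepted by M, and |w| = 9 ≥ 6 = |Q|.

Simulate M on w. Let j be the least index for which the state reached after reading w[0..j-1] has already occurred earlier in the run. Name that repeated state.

State sequence: s0 -2-> s2 -1-> s4 -2-> s2 -0-> s0 -0-> s2 -2-> s3 -2-> s5 -0-> s3 -2-> s5
First repeat at step 3: s2 was already visited.

The earliest repeat is at step j = 3: M is in s2, which it already visited at step i = 1.

s2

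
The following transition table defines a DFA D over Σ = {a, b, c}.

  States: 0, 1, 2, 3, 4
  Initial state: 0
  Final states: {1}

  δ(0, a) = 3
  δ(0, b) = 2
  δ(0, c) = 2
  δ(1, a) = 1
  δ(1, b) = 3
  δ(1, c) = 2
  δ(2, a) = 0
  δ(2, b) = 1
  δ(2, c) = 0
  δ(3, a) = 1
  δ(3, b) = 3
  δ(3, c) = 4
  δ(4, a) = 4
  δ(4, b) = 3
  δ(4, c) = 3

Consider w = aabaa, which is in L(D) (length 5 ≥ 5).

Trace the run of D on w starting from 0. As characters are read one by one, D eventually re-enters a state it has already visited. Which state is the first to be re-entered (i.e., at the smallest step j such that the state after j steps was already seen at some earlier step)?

3

Run of D on w = a a b a a:
  step 0: 0  (start)
  step 1: 3  (read a: 0→3)
  step 2: 1  (read a: 3→1)
  step 3: 3  (read b: 1→3)   ← first repeat (3 seen earlier)
  step 4: 1  (read a: 3→1)
  step 5: 1  (read a: 1→1)

The earliest repeat is at step j = 3: D is in 3, which it already visited at step i = 1.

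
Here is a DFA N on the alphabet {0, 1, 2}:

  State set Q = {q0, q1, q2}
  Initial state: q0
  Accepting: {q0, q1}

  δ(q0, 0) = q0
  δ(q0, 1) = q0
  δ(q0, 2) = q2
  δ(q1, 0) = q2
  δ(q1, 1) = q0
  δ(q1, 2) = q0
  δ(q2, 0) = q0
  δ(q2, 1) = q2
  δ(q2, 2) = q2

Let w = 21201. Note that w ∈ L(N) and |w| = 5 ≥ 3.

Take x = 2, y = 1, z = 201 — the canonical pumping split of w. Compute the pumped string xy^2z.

211201

xy^2z = 2·1·1·201 = 211201.
Reading y = 1 takes N from q2 back to q2, so after x·y·y the machine is still in q2, and z then leads to the accepting state q0. Hence 211201 ∈ L(N).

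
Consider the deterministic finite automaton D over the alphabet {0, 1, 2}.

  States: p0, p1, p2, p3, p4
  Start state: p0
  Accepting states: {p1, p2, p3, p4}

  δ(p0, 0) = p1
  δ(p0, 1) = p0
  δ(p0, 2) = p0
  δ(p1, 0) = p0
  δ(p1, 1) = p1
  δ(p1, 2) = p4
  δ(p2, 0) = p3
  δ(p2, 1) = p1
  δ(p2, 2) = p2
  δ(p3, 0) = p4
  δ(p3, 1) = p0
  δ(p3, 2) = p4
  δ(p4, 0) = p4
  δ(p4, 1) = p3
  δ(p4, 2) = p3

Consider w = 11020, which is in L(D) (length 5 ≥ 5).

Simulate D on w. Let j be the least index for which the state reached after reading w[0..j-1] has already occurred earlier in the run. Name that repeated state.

State sequence: p0 -1-> p0 -1-> p0 -0-> p1 -2-> p4 -0-> p4
First repeat at step 1: p0 was already visited.

The earliest repeat is at step j = 1: D is in p0, which it already visited at step i = 0.
With |Q| = 5, pigeonhole forces a state repeat no later than step 5; the substring read between the first and second visits to that state can be pumped.

p0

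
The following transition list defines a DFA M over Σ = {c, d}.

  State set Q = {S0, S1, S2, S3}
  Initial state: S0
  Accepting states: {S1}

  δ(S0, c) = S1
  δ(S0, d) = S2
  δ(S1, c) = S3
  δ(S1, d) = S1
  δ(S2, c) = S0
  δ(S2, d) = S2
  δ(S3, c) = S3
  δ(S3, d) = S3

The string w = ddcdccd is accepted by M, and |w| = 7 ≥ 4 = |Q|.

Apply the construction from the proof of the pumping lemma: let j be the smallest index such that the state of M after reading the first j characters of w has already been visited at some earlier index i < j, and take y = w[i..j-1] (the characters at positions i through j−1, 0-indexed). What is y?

Run of M on w = d d c d c c d:
  step 0: S0  (start)
  step 1: S2  (read d: S0→S2)
  step 2: S2  (read d: S2→S2)   ← first repeat (S2 seen earlier)
  step 3: S0  (read c: S2→S0)
  step 4: S2  (read d: S0→S2)
  step 5: S0  (read c: S2→S0)
  step 6: S1  (read c: S0→S1)
  step 7: S1  (read d: S1→S1)

So i = 1, j = 2, giving x = w[0:1] = d, y = w[1:2] = d, z = w[2:7] = cdccd.
Check: |xy| = 2 ≤ 4 and |y| = 1 ≥ 1. Reading y takes M from S2 back to S2, so every xyⁱz is accepted.
The DFA has 4 states, so the proof of the pumping lemma guarantees a repeated state among the first 4+1 visited; the segment between the two visits is the pumpable y.

d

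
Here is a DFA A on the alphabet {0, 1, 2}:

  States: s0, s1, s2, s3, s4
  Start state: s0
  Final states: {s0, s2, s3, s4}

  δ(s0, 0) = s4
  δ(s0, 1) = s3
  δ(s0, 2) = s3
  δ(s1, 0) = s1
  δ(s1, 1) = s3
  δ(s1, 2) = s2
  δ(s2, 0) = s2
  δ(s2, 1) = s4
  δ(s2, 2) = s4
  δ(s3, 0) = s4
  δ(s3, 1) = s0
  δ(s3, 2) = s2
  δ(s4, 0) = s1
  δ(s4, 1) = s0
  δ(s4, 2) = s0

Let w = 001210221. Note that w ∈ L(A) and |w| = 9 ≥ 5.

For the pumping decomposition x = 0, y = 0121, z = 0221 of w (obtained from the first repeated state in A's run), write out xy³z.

xy^3z = 0·0121·0121·0121·0221 = 00121012101210221.
Reading y = 0121 takes A from s4 back to s4, so after x·y·y·y the machine is still in s4, and z then leads to the accepting state s0. Hence 00121012101210221 ∈ L(A).

00121012101210221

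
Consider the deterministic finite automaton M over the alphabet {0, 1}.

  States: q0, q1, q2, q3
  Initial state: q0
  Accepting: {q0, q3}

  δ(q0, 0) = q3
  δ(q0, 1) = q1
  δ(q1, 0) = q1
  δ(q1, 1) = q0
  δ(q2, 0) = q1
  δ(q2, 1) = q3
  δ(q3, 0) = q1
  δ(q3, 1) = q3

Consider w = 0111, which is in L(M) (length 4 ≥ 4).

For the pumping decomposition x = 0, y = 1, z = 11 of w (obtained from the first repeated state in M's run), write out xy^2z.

xy^2z = 0·1·1·11 = 01111.
Reading y = 1 takes M from q3 back to q3, so after x·y·y the machine is still in q3, and z then leads to the accepting state q3. Hence 01111 ∈ L(M).

01111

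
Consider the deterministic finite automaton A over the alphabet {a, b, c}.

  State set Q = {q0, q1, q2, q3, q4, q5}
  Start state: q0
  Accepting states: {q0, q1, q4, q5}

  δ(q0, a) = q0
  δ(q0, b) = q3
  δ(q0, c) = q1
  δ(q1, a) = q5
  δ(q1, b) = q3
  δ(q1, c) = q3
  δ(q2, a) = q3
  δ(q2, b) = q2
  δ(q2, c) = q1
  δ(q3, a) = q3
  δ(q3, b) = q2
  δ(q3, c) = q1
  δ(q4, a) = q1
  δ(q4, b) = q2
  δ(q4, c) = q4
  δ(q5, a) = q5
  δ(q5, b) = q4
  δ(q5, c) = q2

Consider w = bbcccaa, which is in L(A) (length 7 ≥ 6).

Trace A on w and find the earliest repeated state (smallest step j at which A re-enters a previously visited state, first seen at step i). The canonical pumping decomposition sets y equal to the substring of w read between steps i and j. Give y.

Run of A on w = b b c c c a a:
  step 0: q0  (start)
  step 1: q3  (read b: q0→q3)
  step 2: q2  (read b: q3→q2)
  step 3: q1  (read c: q2→q1)
  step 4: q3  (read c: q1→q3)   ← first repeat (q3 seen earlier)
  step 5: q1  (read c: q3→q1)
  step 6: q5  (read a: q1→q5)
  step 7: q5  (read a: q5→q5)

So i = 1, j = 4, giving x = w[0:1] = b, y = w[1:4] = bcc, z = w[4:7] = caa.
Check: |xy| = 4 ≤ 6 and |y| = 3 ≥ 1. Reading y takes A from q3 back to q3, so every xyⁱz is accepted.
The DFA has 6 states, so the proof of the pumping lemma guarantees a repeated state among the first 6+1 visited; the segment between the two visits is the pumpable y.

bcc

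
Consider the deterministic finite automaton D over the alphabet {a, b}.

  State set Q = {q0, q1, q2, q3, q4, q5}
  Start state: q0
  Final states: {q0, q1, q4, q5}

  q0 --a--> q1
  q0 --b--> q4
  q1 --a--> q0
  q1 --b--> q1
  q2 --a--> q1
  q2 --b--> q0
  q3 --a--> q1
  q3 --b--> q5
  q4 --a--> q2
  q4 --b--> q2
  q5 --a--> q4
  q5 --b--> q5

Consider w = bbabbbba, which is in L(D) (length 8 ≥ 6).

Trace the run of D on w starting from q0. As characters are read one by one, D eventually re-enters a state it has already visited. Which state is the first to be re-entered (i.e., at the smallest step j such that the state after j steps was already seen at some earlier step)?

q1

State sequence: q0 -b-> q4 -b-> q2 -a-> q1 -b-> q1 -b-> q1 -b-> q1 -b-> q1 -a-> q0
First repeat at step 4: q1 was already visited.

The earliest repeat is at step j = 4: D is in q1, which it already visited at step i = 3.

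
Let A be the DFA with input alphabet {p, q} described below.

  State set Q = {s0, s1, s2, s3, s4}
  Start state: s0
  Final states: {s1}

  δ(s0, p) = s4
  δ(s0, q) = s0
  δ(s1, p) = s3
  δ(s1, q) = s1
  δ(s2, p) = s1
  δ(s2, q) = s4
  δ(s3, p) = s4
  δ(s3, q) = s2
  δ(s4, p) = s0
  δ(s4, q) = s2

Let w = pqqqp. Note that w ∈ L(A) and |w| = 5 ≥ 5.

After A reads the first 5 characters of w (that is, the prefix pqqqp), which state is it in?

State sequence: s0 -p-> s4 -q-> s2 -q-> s4 -q-> s2 -p-> s1

After reading 5 characters, A is in state s1.
(This kind of state-tracing is the core of the pumping-lemma construction: with 5 states, pigeonhole forces a repeat within the first 5 steps.)

s1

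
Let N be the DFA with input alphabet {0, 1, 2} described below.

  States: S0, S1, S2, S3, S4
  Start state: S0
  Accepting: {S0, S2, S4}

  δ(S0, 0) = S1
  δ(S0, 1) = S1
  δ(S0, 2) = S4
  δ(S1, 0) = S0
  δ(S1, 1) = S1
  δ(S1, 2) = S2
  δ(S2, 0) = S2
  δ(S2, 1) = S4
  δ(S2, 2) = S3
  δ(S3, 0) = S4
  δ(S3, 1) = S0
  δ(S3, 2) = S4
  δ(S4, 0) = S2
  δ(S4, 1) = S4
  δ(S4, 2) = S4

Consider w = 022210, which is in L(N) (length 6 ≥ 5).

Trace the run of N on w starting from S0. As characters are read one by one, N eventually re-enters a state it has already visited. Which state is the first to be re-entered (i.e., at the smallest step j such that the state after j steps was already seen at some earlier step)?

Run of N on w = 0 2 2 2 1 0:
  step 0: S0  (start)
  step 1: S1  (read 0: S0→S1)
  step 2: S2  (read 2: S1→S2)
  step 3: S3  (read 2: S2→S3)
  step 4: S4  (read 2: S3→S4)
  step 5: S4  (read 1: S4→S4)   ← first repeat (S4 seen earlier)
  step 6: S2  (read 0: S4→S2)

The earliest repeat is at step j = 5: N is in S4, which it already visited at step i = 4.
Since N has 5 states, any run of length ≥ 5 visits 5+1 states, so by pigeonhole some state repeats within the first 5 steps — that repeat gives the pumpable loop.

S4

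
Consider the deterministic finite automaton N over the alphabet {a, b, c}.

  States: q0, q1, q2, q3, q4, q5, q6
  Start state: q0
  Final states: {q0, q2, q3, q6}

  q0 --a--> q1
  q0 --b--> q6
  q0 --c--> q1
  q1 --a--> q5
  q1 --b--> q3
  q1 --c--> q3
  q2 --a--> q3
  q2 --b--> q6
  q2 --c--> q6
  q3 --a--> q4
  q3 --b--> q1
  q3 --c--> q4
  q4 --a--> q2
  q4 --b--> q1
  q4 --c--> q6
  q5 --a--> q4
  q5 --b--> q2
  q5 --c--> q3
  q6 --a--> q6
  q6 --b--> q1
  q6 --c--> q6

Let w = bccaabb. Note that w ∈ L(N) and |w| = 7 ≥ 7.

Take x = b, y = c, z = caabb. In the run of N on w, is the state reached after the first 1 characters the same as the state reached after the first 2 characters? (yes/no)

Run of N on the first 2 characters of w = b c:
  step 0: q0  (start)
  step 1: q6  (read b: q0→q6)
  step 2: q6  (read c: q6→q6)

After x (step 1): q6. After xy (step 2): q6.
They match, so y = c drives N around a cycle from q6 back to itself; pumping y any number of times keeps N in q6 before reading z, and xyⁱz ∈ L(N) for every i ≥ 0.

yes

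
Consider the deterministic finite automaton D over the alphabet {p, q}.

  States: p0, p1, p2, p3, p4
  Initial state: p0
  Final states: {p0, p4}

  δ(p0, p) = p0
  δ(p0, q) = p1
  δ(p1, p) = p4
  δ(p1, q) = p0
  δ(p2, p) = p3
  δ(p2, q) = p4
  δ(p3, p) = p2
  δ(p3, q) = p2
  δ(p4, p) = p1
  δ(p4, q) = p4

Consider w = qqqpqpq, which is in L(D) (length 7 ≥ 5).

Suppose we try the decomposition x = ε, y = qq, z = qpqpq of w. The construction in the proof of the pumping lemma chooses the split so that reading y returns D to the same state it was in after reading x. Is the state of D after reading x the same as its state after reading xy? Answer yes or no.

yes

Run of D on the first 2 characters of w = q q:
  step 0: p0  (start)
  step 1: p1  (read q: p0→p1)
  step 2: p0  (read q: p1→p0)

After x (step 0): p0. After xy (step 2): p0.
They match, so y = qq drives D around a cycle from p0 back to itself; pumping y any number of times keeps D in p0 before reading z, and xyⁱz ∈ L(D) for every i ≥ 0.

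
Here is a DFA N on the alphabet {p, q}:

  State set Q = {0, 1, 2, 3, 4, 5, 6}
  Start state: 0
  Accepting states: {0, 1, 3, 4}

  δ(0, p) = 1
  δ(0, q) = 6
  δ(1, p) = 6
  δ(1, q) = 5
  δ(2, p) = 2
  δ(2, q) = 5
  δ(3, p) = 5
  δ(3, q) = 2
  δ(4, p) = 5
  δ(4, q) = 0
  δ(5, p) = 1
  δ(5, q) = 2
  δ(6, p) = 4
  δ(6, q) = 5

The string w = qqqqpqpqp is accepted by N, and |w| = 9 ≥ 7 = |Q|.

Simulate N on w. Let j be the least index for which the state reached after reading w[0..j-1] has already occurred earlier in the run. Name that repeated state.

State sequence: 0 -q-> 6 -q-> 5 -q-> 2 -q-> 5 -p-> 1 -q-> 5 -p-> 1 -q-> 5 -p-> 1
First repeat at step 4: 5 was already visited.

The earliest repeat is at step j = 4: N is in 5, which it already visited at step i = 2.
Pumping length from the standard proof: p = 7 (the number of states). The repeated state found above gives |xy| = j ≤ 7 and |y| = j − i ≥ 1.

5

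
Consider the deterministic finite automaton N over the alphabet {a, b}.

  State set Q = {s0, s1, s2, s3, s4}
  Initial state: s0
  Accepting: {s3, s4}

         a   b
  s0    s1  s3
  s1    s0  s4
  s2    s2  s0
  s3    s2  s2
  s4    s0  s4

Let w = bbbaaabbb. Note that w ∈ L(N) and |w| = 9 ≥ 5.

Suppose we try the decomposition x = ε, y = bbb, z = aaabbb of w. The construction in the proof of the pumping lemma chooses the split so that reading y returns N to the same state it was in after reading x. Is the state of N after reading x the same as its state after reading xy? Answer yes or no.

State sequence: s0 -b-> s3 -b-> s2 -b-> s0

After x (step 0): s0. After xy (step 3): s0.
They match, so y = bbb drives N around a cycle from s0 back to itself; pumping y any number of times keeps N in s0 before reading z, and xyⁱz ∈ L(N) for every i ≥ 0.

yes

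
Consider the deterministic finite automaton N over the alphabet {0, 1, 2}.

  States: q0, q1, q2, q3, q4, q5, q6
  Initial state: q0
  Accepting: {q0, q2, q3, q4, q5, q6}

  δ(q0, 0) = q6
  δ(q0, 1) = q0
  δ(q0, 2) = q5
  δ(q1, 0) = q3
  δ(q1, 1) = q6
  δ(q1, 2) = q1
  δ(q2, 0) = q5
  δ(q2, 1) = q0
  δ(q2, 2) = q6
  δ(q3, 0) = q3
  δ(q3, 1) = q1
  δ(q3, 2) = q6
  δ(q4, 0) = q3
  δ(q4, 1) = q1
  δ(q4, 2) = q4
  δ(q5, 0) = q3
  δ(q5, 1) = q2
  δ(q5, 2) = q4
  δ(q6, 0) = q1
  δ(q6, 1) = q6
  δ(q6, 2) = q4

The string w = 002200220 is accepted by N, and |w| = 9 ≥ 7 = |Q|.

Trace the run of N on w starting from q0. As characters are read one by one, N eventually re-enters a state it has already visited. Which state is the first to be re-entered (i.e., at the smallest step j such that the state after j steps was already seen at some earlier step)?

q1

Run of N on w = 0 0 2 2 0 0 2 2 0:
  step 0: q0  (start)
  step 1: q6  (read 0: q0→q6)
  step 2: q1  (read 0: q6→q1)
  step 3: q1  (read 2: q1→q1)   ← first repeat (q1 seen earlier)
  step 4: q1  (read 2: q1→q1)
  step 5: q3  (read 0: q1→q3)
  step 6: q3  (read 0: q3→q3)
  step 7: q6  (read 2: q3→q6)
  step 8: q4  (read 2: q6→q4)
  step 9: q3  (read 0: q4→q3)

The earliest repeat is at step j = 3: N is in q1, which it already visited at step i = 2.
With |Q| = 7, pigeonhole forces a state repeat no later than step 7; the substring read between the first and second visits to that state can be pumped.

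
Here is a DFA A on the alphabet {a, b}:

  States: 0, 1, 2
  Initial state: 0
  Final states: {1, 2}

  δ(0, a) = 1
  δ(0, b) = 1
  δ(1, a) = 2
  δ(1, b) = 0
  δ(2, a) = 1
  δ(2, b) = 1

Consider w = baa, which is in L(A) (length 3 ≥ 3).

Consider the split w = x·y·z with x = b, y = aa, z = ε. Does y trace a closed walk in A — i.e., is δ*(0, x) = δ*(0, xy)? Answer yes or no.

State sequence: 0 -b-> 1 -a-> 2 -a-> 1

After x (step 1): 1. After xy (step 3): 1.
They match, so y = aa drives A around a cycle from 1 back to itself; pumping y any number of times keeps A in 1 before reading z, and xyⁱz ∈ L(A) for every i ≥ 0.

yes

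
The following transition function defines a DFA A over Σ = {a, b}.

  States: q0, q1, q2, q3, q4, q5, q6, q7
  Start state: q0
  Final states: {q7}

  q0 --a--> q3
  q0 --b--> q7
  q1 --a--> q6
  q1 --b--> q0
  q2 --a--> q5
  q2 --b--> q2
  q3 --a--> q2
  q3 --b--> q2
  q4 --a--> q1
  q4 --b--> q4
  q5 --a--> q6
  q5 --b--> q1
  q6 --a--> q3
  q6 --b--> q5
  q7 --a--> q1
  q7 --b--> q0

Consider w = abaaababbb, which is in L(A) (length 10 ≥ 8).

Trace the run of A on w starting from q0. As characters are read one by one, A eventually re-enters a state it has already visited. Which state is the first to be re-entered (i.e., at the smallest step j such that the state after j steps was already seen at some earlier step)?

q3

Run of A on w = a b a a a b a b b b:
  step 0: q0  (start)
  step 1: q3  (read a: q0→q3)
  step 2: q2  (read b: q3→q2)
  step 3: q5  (read a: q2→q5)
  step 4: q6  (read a: q5→q6)
  step 5: q3  (read a: q6→q3)   ← first repeat (q3 seen earlier)
  step 6: q2  (read b: q3→q2)
  step 7: q5  (read a: q2→q5)
  step 8: q1  (read b: q5→q1)
  step 9: q0  (read b: q1→q0)
  step 10: q7  (read b: q0→q7)

The earliest repeat is at step j = 5: A is in q3, which it already visited at step i = 1.
The DFA has 8 states, so the proof of the pumping lemma guarantees a repeated state among the first 8+1 visited; the segment between the two visits is the pumpable y.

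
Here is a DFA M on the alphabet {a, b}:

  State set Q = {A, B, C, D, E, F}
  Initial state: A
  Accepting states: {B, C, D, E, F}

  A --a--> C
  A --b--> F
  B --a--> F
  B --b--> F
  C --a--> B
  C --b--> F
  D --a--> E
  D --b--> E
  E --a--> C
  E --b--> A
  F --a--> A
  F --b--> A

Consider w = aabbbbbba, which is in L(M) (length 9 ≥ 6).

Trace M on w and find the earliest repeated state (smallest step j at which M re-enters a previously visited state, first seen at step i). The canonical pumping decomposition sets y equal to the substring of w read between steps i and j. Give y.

aabb

State sequence: A -a-> C -a-> B -b-> F -b-> A -b-> F -b-> A -b-> F -b-> A -a-> C
First repeat at step 4: A was already visited.

So i = 0, j = 4, giving x = w[0:0] = ε, y = w[0:4] = aabb, z = w[4:9] = bbbba.
Check: |xy| = 4 ≤ 6 and |y| = 4 ≥ 1. Reading y takes M from A back to A, so every xyⁱz is accepted.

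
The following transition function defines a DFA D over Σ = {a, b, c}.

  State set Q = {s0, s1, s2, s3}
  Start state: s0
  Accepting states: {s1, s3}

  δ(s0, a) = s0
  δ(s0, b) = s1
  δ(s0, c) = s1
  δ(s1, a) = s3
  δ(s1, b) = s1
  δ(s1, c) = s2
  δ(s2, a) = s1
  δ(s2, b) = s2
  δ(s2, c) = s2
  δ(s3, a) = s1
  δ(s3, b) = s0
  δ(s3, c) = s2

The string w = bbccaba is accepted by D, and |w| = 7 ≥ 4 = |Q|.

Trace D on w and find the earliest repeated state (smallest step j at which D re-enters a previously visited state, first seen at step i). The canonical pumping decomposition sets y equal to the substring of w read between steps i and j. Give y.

State sequence: s0 -b-> s1 -b-> s1 -c-> s2 -c-> s2 -a-> s1 -b-> s1 -a-> s3
First repeat at step 2: s1 was already visited.

So i = 1, j = 2, giving x = w[0:1] = b, y = w[1:2] = b, z = w[2:7] = ccaba.
Check: |xy| = 2 ≤ 4 and |y| = 1 ≥ 1. Reading y takes D from s1 back to s1, so every xyⁱz is accepted.

b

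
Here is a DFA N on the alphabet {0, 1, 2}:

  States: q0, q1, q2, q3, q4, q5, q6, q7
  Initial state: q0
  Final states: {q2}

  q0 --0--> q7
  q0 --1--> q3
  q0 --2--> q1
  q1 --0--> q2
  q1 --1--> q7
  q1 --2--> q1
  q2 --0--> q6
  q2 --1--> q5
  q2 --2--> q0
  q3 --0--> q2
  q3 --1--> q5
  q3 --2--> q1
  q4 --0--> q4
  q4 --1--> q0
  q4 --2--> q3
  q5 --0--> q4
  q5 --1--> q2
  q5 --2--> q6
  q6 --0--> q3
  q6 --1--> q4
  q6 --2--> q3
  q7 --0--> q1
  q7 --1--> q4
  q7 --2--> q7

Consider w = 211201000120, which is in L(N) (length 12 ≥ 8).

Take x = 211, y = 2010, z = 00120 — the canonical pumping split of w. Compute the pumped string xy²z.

2112010201000120

xy^2z = 211·2010·2010·00120 = 2112010201000120.
Reading y = 2010 takes N from q4 back to q4, so after x·y·y the machine is still in q4, and z then leads to the accepting state q2. Hence 2112010201000120 ∈ L(N).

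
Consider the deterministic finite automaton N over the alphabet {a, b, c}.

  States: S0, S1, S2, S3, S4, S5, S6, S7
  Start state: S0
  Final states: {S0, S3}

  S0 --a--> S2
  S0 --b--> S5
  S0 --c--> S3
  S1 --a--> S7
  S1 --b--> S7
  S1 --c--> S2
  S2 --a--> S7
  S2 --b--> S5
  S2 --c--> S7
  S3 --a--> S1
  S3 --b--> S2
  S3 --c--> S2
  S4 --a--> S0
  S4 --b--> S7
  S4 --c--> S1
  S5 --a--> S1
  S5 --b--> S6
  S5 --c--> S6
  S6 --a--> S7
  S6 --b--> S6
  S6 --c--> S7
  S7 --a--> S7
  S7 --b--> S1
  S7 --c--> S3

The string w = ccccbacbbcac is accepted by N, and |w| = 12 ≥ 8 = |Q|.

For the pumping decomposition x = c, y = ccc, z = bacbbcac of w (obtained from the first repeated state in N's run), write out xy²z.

xy^2z = c·ccc·ccc·bacbbcac = cccccccbacbbcac.
Reading y = ccc takes N from S3 back to S3, so after x·y·y the machine is still in S3, and z then leads to the accepting state S3. Hence cccccccbacbbcac ∈ L(N).

cccccccbacbbcac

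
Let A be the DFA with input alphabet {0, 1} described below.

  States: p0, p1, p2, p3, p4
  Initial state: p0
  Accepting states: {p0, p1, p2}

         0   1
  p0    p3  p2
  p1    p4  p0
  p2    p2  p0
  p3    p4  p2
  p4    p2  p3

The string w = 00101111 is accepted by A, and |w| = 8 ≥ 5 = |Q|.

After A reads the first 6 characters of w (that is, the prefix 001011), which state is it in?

p2

State sequence: p0 -0-> p3 -0-> p4 -1-> p3 -0-> p4 -1-> p3 -1-> p2

After reading 6 characters, A is in state p2.
(This kind of state-tracing is the core of the pumping-lemma construction: with 5 states, pigeonhole forces a repeat within the first 5 steps.)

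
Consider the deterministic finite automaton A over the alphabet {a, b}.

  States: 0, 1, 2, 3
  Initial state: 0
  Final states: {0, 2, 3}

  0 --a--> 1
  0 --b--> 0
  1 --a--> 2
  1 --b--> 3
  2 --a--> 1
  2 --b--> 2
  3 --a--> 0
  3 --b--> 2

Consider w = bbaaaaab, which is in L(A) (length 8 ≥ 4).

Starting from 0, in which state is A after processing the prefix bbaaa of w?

State sequence: 0 -b-> 0 -b-> 0 -a-> 1 -a-> 2 -a-> 1

After reading 5 characters, A is in state 1.

1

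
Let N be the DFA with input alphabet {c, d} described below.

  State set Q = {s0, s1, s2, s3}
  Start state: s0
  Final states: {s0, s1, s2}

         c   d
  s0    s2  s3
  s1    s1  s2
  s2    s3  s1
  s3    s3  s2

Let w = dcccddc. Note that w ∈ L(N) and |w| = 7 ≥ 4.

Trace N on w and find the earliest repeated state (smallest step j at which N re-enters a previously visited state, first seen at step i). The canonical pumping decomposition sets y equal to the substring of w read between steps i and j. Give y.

Run of N on w = d c c c d d c:
  step 0: s0  (start)
  step 1: s3  (read d: s0→s3)
  step 2: s3  (read c: s3→s3)   ← first repeat (s3 seen earlier)
  step 3: s3  (read c: s3→s3)
  step 4: s3  (read c: s3→s3)
  step 5: s2  (read d: s3→s2)
  step 6: s1  (read d: s2→s1)
  step 7: s1  (read c: s1→s1)

So i = 1, j = 2, giving x = w[0:1] = d, y = w[1:2] = c, z = w[2:7] = ccddc.
Check: |xy| = 2 ≤ 4 and |y| = 1 ≥ 1. Reading y takes N from s3 back to s3, so every xyⁱz is accepted.
Pumping length from the standard proof: p = 4 (the number of states). The repeated state found above gives |xy| = j ≤ 4 and |y| = j − i ≥ 1.

c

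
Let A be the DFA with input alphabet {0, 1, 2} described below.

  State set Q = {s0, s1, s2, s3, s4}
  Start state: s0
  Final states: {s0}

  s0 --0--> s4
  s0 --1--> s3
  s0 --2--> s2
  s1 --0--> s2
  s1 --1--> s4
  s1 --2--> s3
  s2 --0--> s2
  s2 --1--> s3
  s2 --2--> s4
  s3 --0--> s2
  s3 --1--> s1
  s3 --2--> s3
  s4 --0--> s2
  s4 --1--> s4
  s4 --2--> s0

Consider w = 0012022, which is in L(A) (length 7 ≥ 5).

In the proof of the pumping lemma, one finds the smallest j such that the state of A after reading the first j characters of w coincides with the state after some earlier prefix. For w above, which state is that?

State sequence: s0 -0-> s4 -0-> s2 -1-> s3 -2-> s3 -0-> s2 -2-> s4 -2-> s0
First repeat at step 4: s3 was already visited.

The earliest repeat is at step j = 4: A is in s3, which it already visited at step i = 3.

s3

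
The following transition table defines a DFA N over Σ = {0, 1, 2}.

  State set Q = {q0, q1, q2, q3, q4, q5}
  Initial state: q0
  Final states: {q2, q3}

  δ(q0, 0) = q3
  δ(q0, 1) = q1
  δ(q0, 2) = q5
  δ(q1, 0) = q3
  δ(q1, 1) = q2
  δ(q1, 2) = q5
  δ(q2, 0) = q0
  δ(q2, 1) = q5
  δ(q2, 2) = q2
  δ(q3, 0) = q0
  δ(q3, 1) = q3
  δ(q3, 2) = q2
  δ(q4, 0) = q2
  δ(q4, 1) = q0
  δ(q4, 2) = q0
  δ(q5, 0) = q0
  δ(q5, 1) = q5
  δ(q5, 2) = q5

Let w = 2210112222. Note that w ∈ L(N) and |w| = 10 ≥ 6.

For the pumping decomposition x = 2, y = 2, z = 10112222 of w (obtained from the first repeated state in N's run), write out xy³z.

xy^3z = 2·2·2·2·10112222 = 222210112222.
Reading y = 2 takes N from q5 back to q5, so after x·y·y·y the machine is still in q5, and z then leads to the accepting state q2. Hence 222210112222 ∈ L(N).

222210112222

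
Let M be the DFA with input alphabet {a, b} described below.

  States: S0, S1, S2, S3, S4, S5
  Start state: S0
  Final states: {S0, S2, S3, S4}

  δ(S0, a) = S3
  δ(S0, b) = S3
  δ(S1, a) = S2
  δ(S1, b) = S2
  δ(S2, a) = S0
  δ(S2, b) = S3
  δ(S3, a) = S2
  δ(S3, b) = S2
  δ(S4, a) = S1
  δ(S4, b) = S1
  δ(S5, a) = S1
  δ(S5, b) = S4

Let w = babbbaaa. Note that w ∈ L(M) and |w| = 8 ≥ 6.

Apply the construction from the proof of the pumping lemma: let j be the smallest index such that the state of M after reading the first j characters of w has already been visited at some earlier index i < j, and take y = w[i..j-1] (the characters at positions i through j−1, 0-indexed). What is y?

ab

State sequence: S0 -b-> S3 -a-> S2 -b-> S3 -b-> S2 -b-> S3 -a-> S2 -a-> S0 -a-> S3
First repeat at step 3: S3 was already visited.

So i = 1, j = 3, giving x = w[0:1] = b, y = w[1:3] = ab, z = w[3:8] = bbaaa.
Check: |xy| = 3 ≤ 6 and |y| = 2 ≥ 1. Reading y takes M from S3 back to S3, so every xyⁱz is accepted.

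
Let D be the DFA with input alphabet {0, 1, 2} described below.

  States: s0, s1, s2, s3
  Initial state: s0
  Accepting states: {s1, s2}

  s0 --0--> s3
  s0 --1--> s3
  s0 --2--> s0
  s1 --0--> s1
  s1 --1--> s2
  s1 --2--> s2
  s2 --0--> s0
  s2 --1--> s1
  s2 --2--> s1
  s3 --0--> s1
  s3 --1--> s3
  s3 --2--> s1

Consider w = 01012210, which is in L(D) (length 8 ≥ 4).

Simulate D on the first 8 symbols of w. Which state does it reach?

s1

State sequence: s0 -0-> s3 -1-> s3 -0-> s1 -1-> s2 -2-> s1 -2-> s2 -1-> s1 -0-> s1

After reading 8 characters, D is in state s1.
(This kind of state-tracing is the core of the pumping-lemma construction: with 4 states, pigeonhole forces a repeat within the first 4 steps.)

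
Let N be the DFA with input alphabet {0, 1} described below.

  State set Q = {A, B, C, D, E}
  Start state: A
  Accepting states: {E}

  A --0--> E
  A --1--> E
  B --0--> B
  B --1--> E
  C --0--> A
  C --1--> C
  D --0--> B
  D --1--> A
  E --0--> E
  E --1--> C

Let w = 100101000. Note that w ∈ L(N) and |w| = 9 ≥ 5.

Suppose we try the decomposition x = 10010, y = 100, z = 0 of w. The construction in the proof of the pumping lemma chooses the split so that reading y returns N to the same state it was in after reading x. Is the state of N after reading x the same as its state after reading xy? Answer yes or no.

no

Run of N on the first 8 characters of w = 1 0 0 1 0 1 0 0:
  step 0: A  (start)
  step 1: E  (read 1: A→E)
  step 2: E  (read 0: E→E)
  step 3: E  (read 0: E→E)
  step 4: C  (read 1: E→C)
  step 5: A  (read 0: C→A)
  step 6: E  (read 1: A→E)
  step 7: E  (read 0: E→E)
  step 8: E  (read 0: E→E)

After x (step 5): A. After xy (step 8): E.
They differ (A ≠ E), so y is not a cycle from the state after x; this split is not the one the pumping-lemma construction produces, and pumping y need not keep the string in L(N).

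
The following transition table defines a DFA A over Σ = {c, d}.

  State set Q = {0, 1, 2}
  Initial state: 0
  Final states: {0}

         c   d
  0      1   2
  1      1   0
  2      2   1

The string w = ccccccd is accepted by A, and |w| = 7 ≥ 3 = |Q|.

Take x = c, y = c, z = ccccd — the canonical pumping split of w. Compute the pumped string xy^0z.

cccccd

xy⁰z = xz = c·ccccd = cccccd.
Reading y = c takes A from 1 back to 1, so after x the machine is still in 1, and z then leads to the accepting state 0. Hence cccccd ∈ L(A).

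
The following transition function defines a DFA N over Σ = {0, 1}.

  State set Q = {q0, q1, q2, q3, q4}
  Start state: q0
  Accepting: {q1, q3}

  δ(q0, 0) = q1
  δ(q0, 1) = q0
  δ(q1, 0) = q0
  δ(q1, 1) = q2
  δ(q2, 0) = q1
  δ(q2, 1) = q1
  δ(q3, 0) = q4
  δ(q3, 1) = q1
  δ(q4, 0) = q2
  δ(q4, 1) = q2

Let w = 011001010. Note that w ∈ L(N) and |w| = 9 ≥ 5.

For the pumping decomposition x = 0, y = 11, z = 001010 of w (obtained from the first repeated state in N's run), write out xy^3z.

xy^3z = 0·11·11·11·001010 = 0111111001010.
Reading y = 11 takes N from q1 back to q1, so after x·y·y·y the machine is still in q1, and z then leads to the accepting state q1. Hence 0111111001010 ∈ L(N).

0111111001010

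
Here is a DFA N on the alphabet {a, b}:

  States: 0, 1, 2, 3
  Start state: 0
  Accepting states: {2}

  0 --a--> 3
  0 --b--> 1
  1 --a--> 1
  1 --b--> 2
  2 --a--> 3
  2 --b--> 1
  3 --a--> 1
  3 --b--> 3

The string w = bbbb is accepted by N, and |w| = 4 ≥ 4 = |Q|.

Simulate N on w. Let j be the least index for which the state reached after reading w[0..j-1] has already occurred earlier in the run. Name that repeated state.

1

Run of N on w = b b b b:
  step 0: 0  (start)
  step 1: 1  (read b: 0→1)
  step 2: 2  (read b: 1→2)
  step 3: 1  (read b: 2→1)   ← first repeat (1 seen earlier)
  step 4: 2  (read b: 1→2)

The earliest repeat is at step j = 3: N is in 1, which it already visited at step i = 1.
Since N has 4 states, any run of length ≥ 4 visits 4+1 states, so by pigeonhole some state repeats within the first 4 steps — that repeat gives the pumpable loop.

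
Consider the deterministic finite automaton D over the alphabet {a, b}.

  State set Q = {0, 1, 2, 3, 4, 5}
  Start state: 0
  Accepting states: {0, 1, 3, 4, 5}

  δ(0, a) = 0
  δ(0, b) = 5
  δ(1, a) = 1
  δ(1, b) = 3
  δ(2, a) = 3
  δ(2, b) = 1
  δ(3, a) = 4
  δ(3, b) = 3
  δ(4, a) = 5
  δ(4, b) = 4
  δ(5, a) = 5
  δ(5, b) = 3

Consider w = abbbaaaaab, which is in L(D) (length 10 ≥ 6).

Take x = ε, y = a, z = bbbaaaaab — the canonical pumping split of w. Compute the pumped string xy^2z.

aabbbaaaaab

xy^2z = ε·a·a·bbbaaaaab = aabbbaaaaab.
Reading y = a takes D from 0 back to 0, so after x·y·y the machine is still in 0, and z then leads to the accepting state 3. Hence aabbbaaaaab ∈ L(D).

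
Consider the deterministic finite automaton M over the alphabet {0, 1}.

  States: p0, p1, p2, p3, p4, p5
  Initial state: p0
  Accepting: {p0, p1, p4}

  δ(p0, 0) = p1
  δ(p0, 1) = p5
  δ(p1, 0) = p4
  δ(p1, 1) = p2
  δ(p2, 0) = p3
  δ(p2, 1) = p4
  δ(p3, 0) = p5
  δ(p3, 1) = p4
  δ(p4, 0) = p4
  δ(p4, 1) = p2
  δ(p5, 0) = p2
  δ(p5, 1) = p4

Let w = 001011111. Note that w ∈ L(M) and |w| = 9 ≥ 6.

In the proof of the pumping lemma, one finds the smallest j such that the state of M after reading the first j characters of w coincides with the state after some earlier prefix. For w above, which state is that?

p4

Run of M on w = 0 0 1 0 1 1 1 1 1:
  step 0: p0  (start)
  step 1: p1  (read 0: p0→p1)
  step 2: p4  (read 0: p1→p4)
  step 3: p2  (read 1: p4→p2)
  step 4: p3  (read 0: p2→p3)
  step 5: p4  (read 1: p3→p4)   ← first repeat (p4 seen earlier)
  step 6: p2  (read 1: p4→p2)
  step 7: p4  (read 1: p2→p4)
  step 8: p2  (read 1: p4→p2)
  step 9: p4  (read 1: p2→p4)

The earliest repeat is at step j = 5: M is in p4, which it already visited at step i = 2.
The DFA has 6 states, so the proof of the pumping lemma guarantees a repeated state among the first 6+1 visited; the segment between the two visits is the pumpable y.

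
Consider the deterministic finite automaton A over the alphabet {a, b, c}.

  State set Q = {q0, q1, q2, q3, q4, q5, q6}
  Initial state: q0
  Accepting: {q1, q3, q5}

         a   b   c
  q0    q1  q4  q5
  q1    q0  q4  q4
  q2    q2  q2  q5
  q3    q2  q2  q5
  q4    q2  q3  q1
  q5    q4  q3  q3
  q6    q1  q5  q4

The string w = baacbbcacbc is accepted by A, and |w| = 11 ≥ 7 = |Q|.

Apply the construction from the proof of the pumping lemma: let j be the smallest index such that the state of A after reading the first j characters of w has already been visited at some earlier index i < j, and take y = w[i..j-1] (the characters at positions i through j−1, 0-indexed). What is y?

a

Run of A on w = b a a c b b c a c b c:
  step 0: q0  (start)
  step 1: q4  (read b: q0→q4)
  step 2: q2  (read a: q4→q2)
  step 3: q2  (read a: q2→q2)   ← first repeat (q2 seen earlier)
  step 4: q5  (read c: q2→q5)
  step 5: q3  (read b: q5→q3)
  step 6: q2  (read b: q3→q2)
  step 7: q5  (read c: q2→q5)
  step 8: q4  (read a: q5→q4)
  step 9: q1  (read c: q4→q1)
  step 10: q4  (read b: q1→q4)
  step 11: q1  (read c: q4→q1)

So i = 2, j = 3, giving x = w[0:2] = ba, y = w[2:3] = a, z = w[3:11] = cbbcacbc.
Check: |xy| = 3 ≤ 7 and |y| = 1 ≥ 1. Reading y takes A from q2 back to q2, so every xyⁱz is accepted.
Since A has 7 states, any run of length ≥ 7 visits 7+1 states, so by pigeonhole some state repeats within the first 7 steps — that repeat gives the pumpable loop.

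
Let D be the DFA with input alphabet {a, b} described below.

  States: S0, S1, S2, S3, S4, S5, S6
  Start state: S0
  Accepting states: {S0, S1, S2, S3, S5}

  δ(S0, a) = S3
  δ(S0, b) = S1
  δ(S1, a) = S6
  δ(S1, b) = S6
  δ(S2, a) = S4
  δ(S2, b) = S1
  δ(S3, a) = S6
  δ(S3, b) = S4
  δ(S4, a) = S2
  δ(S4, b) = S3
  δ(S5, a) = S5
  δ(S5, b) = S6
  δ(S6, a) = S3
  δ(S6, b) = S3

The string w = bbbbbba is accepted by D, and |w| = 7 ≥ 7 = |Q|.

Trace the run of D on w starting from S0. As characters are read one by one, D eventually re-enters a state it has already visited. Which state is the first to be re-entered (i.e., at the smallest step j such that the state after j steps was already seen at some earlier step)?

S3

Run of D on w = b b b b b b a:
  step 0: S0  (start)
  step 1: S1  (read b: S0→S1)
  step 2: S6  (read b: S1→S6)
  step 3: S3  (read b: S6→S3)
  step 4: S4  (read b: S3→S4)
  step 5: S3  (read b: S4→S3)   ← first repeat (S3 seen earlier)
  step 6: S4  (read b: S3→S4)
  step 7: S2  (read a: S4→S2)

The earliest repeat is at step j = 5: D is in S3, which it already visited at step i = 3.
Since D has 7 states, any run of length ≥ 7 visits 7+1 states, so by pigeonhole some state repeats within the first 7 steps — that repeat gives the pumpable loop.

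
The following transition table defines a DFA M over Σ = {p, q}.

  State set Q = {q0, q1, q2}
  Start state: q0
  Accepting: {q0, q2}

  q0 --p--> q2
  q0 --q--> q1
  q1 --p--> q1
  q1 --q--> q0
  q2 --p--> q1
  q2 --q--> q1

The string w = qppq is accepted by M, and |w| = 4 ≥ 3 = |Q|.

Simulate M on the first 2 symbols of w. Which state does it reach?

Run of M on the first 2 characters of w = q p:
  step 0: q0  (start)
  step 1: q1  (read q: q0→q1)
  step 2: q1  (read p: q1→q1)

After reading 2 characters, M is in state q1.

q1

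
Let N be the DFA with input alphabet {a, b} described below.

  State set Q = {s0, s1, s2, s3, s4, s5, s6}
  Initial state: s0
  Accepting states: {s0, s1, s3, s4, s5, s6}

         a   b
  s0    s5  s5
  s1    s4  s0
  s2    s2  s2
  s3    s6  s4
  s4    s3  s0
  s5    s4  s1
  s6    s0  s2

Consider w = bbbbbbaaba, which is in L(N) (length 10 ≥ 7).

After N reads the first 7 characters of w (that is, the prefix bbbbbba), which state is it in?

State sequence: s0 -b-> s5 -b-> s1 -b-> s0 -b-> s5 -b-> s1 -b-> s0 -a-> s5

After reading 7 characters, N is in state s5.
(This kind of state-tracing is the core of the pumping-lemma construction: with 7 states, pigeonhole forces a repeat within the first 7 steps.)

s5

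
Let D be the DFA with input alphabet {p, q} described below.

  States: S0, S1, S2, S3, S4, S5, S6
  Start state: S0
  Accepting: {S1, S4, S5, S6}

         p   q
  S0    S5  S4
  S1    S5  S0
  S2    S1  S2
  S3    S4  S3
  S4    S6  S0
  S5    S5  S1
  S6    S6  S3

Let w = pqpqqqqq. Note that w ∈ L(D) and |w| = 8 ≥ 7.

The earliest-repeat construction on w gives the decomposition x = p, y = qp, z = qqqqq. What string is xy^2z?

pqpqpqqqqq

xy^2z = p·qp·qp·qqqqq = pqpqpqqqqq.
Reading y = qp takes D from S5 back to S5, so after x·y·y the machine is still in S5, and z then leads to the accepting state S4. Hence pqpqpqqqqq ∈ L(D).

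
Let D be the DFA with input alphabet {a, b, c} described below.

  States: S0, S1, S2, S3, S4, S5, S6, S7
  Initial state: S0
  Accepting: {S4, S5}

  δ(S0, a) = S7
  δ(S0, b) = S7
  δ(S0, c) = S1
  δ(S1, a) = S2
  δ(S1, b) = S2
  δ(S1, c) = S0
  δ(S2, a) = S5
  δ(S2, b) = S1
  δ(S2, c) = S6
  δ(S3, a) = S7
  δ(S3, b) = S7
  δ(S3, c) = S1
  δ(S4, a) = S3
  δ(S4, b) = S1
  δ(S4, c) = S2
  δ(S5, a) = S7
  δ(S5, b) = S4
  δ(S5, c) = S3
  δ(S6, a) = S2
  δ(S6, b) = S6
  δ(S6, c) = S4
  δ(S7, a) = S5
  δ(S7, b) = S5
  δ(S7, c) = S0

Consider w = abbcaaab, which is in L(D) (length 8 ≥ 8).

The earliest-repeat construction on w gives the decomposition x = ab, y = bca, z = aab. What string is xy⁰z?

xy⁰z = xz = ab·aab = abaab.
Reading y = bca takes D from S5 back to S5, so after x the machine is still in S5, and z then leads to the accepting state S4. Hence abaab ∈ L(D).

abaab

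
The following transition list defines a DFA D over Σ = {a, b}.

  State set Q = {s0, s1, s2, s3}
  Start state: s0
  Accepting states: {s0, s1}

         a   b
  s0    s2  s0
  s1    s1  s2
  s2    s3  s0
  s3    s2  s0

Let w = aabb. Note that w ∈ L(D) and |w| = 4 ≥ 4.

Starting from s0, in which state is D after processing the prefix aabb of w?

Run of D on the first 4 characters of w = a a b b:
  step 0: s0  (start)
  step 1: s2  (read a: s0→s2)
  step 2: s3  (read a: s2→s3)
  step 3: s0  (read b: s3→s0)
  step 4: s0  (read b: s0→s0)

After reading 4 characters, D is in state s0.
(This kind of state-tracing is the core of the pumping-lemma construction: with 4 states, pigeonhole forces a repeat within the first 4 steps.)

s0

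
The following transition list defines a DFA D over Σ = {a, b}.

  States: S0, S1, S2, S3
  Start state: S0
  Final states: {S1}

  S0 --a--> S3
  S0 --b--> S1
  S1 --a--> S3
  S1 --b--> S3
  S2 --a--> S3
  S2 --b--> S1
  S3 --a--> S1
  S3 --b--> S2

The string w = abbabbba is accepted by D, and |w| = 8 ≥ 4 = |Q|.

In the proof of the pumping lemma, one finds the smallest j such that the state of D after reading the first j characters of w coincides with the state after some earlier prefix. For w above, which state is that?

S3

State sequence: S0 -a-> S3 -b-> S2 -b-> S1 -a-> S3 -b-> S2 -b-> S1 -b-> S3 -a-> S1
First repeat at step 4: S3 was already visited.

The earliest repeat is at step j = 4: D is in S3, which it already visited at step i = 1.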